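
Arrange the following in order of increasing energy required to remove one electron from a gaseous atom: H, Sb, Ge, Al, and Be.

Removing the outermost electron gets harder across a period and easier down a group.
A diagonal step moves right (one effect) and down (the opposite effect) at once.
Ge > Al: the two effects oppose for this pair; the across-period effect wins (762 vs 578 kJ/mol).
Sb > Ge: the two effects oppose for this pair; the across-period effect wins (831 vs 762 kJ/mol).
Be > Sb: the two effects oppose for this pair; the down-group effect wins (900 vs 831 kJ/mol).
H > Be: period and group pull opposite ways; the down-group shift dominates (1312 vs 900 kJ/mol).
Approximate values (kJ/mol): H 1312, Be 900, Al 578, Ge 762, Sb 831.
So from lowest to highest: Al < Ge < Sb < Be < H.

Al < Ge < Sb < Be < H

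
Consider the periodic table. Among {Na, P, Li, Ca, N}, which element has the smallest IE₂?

IE_2 is the cost of taking one more electron from the +1 cation: Na⁺ is the bare [Ne] core; P⁺ still has 4 valence electrons; Li⁺ is the bare [He] core; Ca⁺ still has 1 valence electron; N⁺ still has 4 valence electrons.
Breaking into a closed-shell core is much more expensive than removing a leftover valence electron — Na and Li have the largest IE_2 here.
Valence configurations: P⁺ [Ne]3s²3p², Ca⁺ [Ar]4s¹, N⁺ [He]2s²2p².
The numbers (kJ/mol): Na 4562, P 1907, Li 7298, Ca 1145, N 2856.
Putting it together, IE_2: Ca < P < N < Na < Li.

Ca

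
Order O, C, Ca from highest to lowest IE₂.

O > C > Ca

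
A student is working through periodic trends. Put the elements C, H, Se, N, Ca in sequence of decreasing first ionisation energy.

H is in period 1, group 1; C is in period 2, group 14; N is in period 2, group 15; Ca is in period 4, group 2; Se is in period 4, group 16.
Across a period the outer electron is held more tightly (higher IE₁); down a group it sits in a higher shell, more shielded, and comes off more easily.
Neither a single period nor a single group — weigh both effects.
Se > Ca: both are in period 4; the period trend gives Se the larger value.
C > Se: period and group pull opposite ways; the down-group shift dominates (1086 vs 941 kJ/mol).
H > C: the two effects oppose for this pair; the down-group effect wins (1312 vs 1086 kJ/mol).
N > H: period and group pull opposite ways; the across-period shift dominates (1402 vs 1312 kJ/mol).
Tabulated first ionization energy (kJ/mol): H 1312, C 1086, N 1402, Ca 590, Se 941.
So from highest to lowest: N > H > C > Se > Ca.

N > H > C > Se > Ca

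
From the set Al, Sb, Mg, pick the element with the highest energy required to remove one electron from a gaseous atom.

Sb

Mg is in period 3, group 2; Al is in period 3, group 13; Sb is in period 5, group 15.
Removing the outermost electron gets harder across a period and easier down a group.
Neither a single period nor a single group — weigh both effects.
Mg > Al: this pair runs against the simple trend — see the exception note.
Sb > Mg: the two effects oppose for this pair; the across-period effect wins (831 vs 738 kJ/mol).
Note the exception: Mg has a higher first ionization energy than Al, contrary to the simple trend — Al's single 3p electron is easier to remove than one from Mg's filled 3s².
For reference (kJ/mol): Mg 738, Al 578, Sb 831.
The highest energy required to remove one electron from a gaseous atom among these belongs to Sb.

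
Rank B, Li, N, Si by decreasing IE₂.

The second ionization energy removes an electron from the +1 ion. For each element: B⁺ still has 2 valence electrons; Li⁺ is the bare [He] core; N⁺ still has 4 valence electrons; Si⁺ still has 3 valence electrons.
Core electrons are held far more tightly than valence electrons, so Li tops the IE_2 order.
Valence configurations: B⁺ [He]2s², N⁺ [He]2s²2p², Si⁺ [Ne]3s²3p¹.
Tabulated IE_2 (kJ/mol): B 2427, Li 7298, N 2856, Si 1577.
Putting it together, IE_2: Si < B < N < Li.

Li > N > B > Si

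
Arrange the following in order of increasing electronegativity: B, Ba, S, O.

Ba < B < S < O

B is in period 2, group 13; O is in period 2, group 16; S is in period 3, group 16; Ba is in period 6, group 2.
Smaller atoms with higher effective nuclear charge are more electronegative.
Here both period and group differ, so the two effects have to be weighed against each other.
B > Ba: both effects reinforce here, so B is clearly the higher of the two.
S > B: the two effects oppose for this pair; the across-period effect wins (2.58 vs 2.04).
O > S: they share group 16; the group trend gives O the larger value.
For reference (Pauling): B 2.04, O 3.44, S 2.58, Ba 0.89.
So from lowest to highest: Ba < B < S < O.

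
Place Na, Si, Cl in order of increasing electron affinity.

Na < Si < Cl

EA tends to increase across a period and decrease down a group, though the pattern is less regular than for IE or radius.
All lie in period 3, so electron affinity increases left to right.
So from lowest to highest: Na < Si < Cl.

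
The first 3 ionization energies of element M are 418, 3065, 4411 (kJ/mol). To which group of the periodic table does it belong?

Group 1

Look for the largest jump between consecutive ionization energies: IE2/IE1 ≈ 7.3, far larger than any earlier ratio.
That jump marks the point where a core electron is being removed. So the atom has 1 valence electron.
A main-group element with 1 valence electron is in group 1.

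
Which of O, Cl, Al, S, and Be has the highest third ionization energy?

The third ionization energy removes an electron from the +2 ion. For each element: O²⁺ still has 4 valence electrons; Cl²⁺ still has 5 valence electrons; Al²⁺ still has 1 valence electron; S²⁺ still has 4 valence electrons; Be²⁺ is the bare [He] core.
Breaking into a closed-shell core is much more expensive than removing a leftover valence electron — Be has the largest IE_3 here.
Valence configurations: O²⁺ [He]2s²2p², Cl²⁺ [Ne]3s²3p³, Al²⁺ [Ne]3s¹, S²⁺ [Ne]3s²3p².
Approximate IE_3 values (kJ/mol): O 5300, Cl 3822, Al 2745, S 3357, Be 14849.
Hence IE_3: Al < S < Cl < O < Be.

Be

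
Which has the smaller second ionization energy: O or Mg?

Mg

IE_2 is the cost of taking one more electron from the +1 cation: O⁺ still has 5 valence electrons; Mg⁺ still has 1 valence electron.
All are still removing valence electrons, so compare the +1 ions as you would atoms: IE_2 generally rises across a period (higher Z_eff) and falls down a group (larger shell), subject to the usual subshell exceptions.
Valence configurations: O⁺ [He]2s²2p³, Mg⁺ [Ne]3s¹.
Tabulated IE_2 (kJ/mol): O 3388, Mg 1451.
Hence IE_2: Mg < O.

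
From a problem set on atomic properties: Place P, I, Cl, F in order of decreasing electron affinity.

Cl > F > I > P

Atoms with high Z_eff and room in the valence shell (especially the halogens) have the most exothermic electron affinities.
These span different periods and groups, so the two trends combine.
I > P: the two effects oppose for this pair; the across-period effect wins (295 vs 72 kJ/mol).
F > I: they share group 17; the group trend gives F the larger value.
Cl > F: this pair runs against the simple trend — see the exception note.
Note the exception: Cl has a higher electron affinity than F, contrary to the simple trend — F's small 2p subshell makes the incoming electron feel strong e⁻–e⁻ repulsion, so Cl actually releases more energy on gaining an electron.
For reference (kJ/mol): F 328, P 72, Cl 349, I 295.
So from highest to lowest: Cl > F > I > P.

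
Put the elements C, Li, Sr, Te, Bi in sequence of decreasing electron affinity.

Te > C > Bi > Li > Sr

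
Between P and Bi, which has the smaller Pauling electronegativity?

Bi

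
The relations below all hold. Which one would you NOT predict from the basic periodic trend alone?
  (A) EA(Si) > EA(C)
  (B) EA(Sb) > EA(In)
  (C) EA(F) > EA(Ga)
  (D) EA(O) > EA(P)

(A)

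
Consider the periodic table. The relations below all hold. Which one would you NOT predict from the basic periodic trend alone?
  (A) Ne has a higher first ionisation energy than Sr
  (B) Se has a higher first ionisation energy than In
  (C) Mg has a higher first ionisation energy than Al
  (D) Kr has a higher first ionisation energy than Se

(C)

The general trend: first ionisation energy increases across a period and decreases down a group.
(A) Ne (period 2, group 18) vs Sr (period 5, group 2): the stated order agrees with the simple trend.
(B) Se (period 4, group 16) vs In (period 5, group 13): the stated order agrees with the simple trend.
(C) Mg (period 3, group 2) vs Al (period 3, group 13): the stated order contradicts the simple trend.
(D) Kr (period 4, group 18) vs Se (period 4, group 16): the stated order agrees with the simple trend.
The exception is (C): Al's single 3p electron is easier to remove than one from Mg's filled 3s².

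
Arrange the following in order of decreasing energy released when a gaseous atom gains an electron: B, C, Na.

C > Na > B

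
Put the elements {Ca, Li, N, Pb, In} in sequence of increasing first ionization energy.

Li, In, Ca, Pb, N

Li is in period 2, group 1; N is in period 2, group 15; Ca is in period 4, group 2; In is in period 5, group 13; Pb is in period 6, group 14.
First ionization energy rises across a period (greater Z_eff holds electrons more tightly) and falls down a group (valence electrons are farther from the nucleus).
Neither a single period nor a single group — weigh both effects.
In > Li: period and group pull opposite ways; the across-period shift dominates (558 vs 520 kJ/mol).
Ca > In: the two effects oppose for this pair; the down-group effect wins (590 vs 558 kJ/mol).
Pb > Ca: period and group pull opposite ways; the across-period shift dominates (716 vs 590 kJ/mol).
N > Pb: relative to Pb, both the across-period and down-group shifts push N's first ionization energy up.
Approximate values (kJ/mol): Li 520, N 1402, Ca 590, In 558, Pb 716.
So from lowest to highest: Li < In < Ca < Pb < N.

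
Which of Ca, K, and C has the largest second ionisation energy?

K

IE_2 is the cost of taking one more electron from the +1 cation: Ca⁺ still has 1 valence electron; K⁺ is the bare [Ar] core; C⁺ still has 3 valence electrons.
Breaking into a closed-shell core is much more expensive than removing a leftover valence electron — K has the largest IE_2 here.
Valence configurations: Ca⁺ [Ar]4s¹, C⁺ [He]2s²2p¹.
Approximate IE_2 values (kJ/mol): Ca 1145, K 3052, C 2353.
Overall IE_2 order: Ca < C < K.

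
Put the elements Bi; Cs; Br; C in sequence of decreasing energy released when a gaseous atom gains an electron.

EA tends to increase across a period and decrease down a group, though the pattern is less regular than for IE or radius.
These span different periods and groups, so the two trends combine.
Bi > Cs: Bi lies to the right of Cs in period 6, so the across-period effect alone puts Bi higher.
C > Bi: period and group pull opposite ways; the down-group shift dominates (122 vs 91 kJ/mol).
Br > C: period and group pull opposite ways; the across-period shift dominates (325 vs 122 kJ/mol).
For reference (kJ/mol): C 122, Br 325, Cs 46, Bi 91.
So from highest to lowest: Br > C > Bi > Cs.

Br, C, Bi, Cs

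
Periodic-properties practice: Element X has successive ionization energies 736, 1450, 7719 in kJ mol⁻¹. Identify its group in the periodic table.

Group 2

Look for the largest jump between consecutive ionization energies: IE3/IE2 ≈ 5.3, far larger than any earlier ratio.
That jump marks the point where a core electron is being removed. So the atom has 2 valence electrons.
A main-group element with 2 valence electrons is in group 2.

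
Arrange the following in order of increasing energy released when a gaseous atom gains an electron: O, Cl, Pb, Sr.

Sr, Pb, O, Cl

EA tends to increase across a period and decrease down a group, though the pattern is less regular than for IE or radius.
Here both period and group differ, so the two effects have to be weighed against each other.
Pb > Sr: the two effects oppose for this pair; the across-period effect wins (35 vs 5 kJ/mol).
O > Pb: relative to Pb, both the across-period and down-group shifts push O's electron affinity up.
Cl > O: period and group pull opposite ways; the across-period shift dominates (349 vs 141 kJ/mol).
For reference (kJ/mol): O 141, Cl 349, Sr 5, Pb 35.
So from lowest to highest: Sr < Pb < O < Cl.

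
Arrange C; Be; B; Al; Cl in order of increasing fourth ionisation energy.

IE_4 is the cost of taking one more electron from the +3 cation: C³⁺ still has 1 valence electron; Be³⁺ is already 1 electron into the core; B³⁺ is the bare [He] core; Al³⁺ is the bare [Ne] core; Cl³⁺ still has 4 valence electrons.
Breaking into a closed-shell core is much more expensive than removing a leftover valence electron — Al, Be and B have the largest IE_4 here.
Valence configurations: C³⁺ [He]2s¹, Cl³⁺ [Ne]3s²3p².
Tabulated IE_4 (kJ/mol): C 6223, Be 21007, B 25026, Al 11577, Cl 5159.
So the fourth ionization energies run Cl < C < Al < Be < B.

Cl < C < Al < Be < B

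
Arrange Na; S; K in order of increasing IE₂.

S, K, Na

IE_2 is the cost of taking one more electron from the +1 cation: Na⁺ is the bare [Ne] core; S⁺ still has 5 valence electrons; K⁺ is the bare [Ar] core.
Breaking into a closed-shell core is much more expensive than removing a leftover valence electron — K and Na have the largest IE_2 here.
The numbers (kJ/mol): Na 4562, S 2252, K 3052.
So the second ionization energies run S < K < Na.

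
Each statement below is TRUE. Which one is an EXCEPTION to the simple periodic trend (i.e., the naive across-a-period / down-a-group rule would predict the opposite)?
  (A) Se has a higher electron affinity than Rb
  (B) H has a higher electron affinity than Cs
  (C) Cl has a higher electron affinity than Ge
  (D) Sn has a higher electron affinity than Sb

The general trend: electron affinity increases across a period and decreases down a group.
(A) Se (period 4, group 16) vs Rb (period 5, group 1): the stated order agrees with the simple trend.
(B) H (period 1, group 1) vs Cs (period 6, group 1): the stated order agrees with the simple trend.
(C) Cl (period 3, group 17) vs Ge (period 4, group 14): the stated order agrees with the simple trend.
(D) Sn (period 5, group 14) vs Sb (period 5, group 15): the stated order contradicts the simple trend.
The exception is (D): adding an electron to Sb's half-filled 5p³ is unfavourable, so Sn has the more exothermic EA.

(D)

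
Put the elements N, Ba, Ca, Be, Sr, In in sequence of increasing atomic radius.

N, Be, In, Ca, Sr, Ba

Be is in period 2, group 2; N is in period 2, group 15; Ca is in period 4, group 2; Sr is in period 5, group 2; In is in period 5, group 13; Ba is in period 6, group 2.
Atomic radius shrinks across a period as nuclear charge pulls the same shell inward, and grows down a group as new shells are added.
Here both period and group differ, so the two effects have to be weighed against each other.
Be > N: Be lies to the left of N in period 2, so the across-period effect alone puts Be larger.
In > Be: period and group pull opposite ways; the down-group shift dominates (142 vs 102 pm).
Ca > In: the two effects oppose for this pair; the across-period effect wins (171 vs 142 pm).
Sr > Ca: Sr sits below Ca in group 2, so the down-group effect alone puts Sr larger.
Ba > Sr: Ba sits below Sr in group 2, so the down-group effect alone puts Ba larger.
Approximate values (pm): Be 102, N 71, Ca 171, Sr 185, In 142, Ba 196.
So from smallest to largest: N < Be < In < Ca < Sr < Ba.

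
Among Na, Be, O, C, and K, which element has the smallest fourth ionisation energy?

IE_4 is the cost of taking one more electron from the +3 cation: Na³⁺ is already 2 electrons into the core; Be³⁺ is already 1 electron into the core; O³⁺ still has 3 valence electrons; C³⁺ still has 1 valence electron; K³⁺ is already 2 electrons into the core.
Usually core removal costs more than valence removal, but here the competition is close: a tightly held n=2 valence electron can cost more to remove than an n=3 core electron, so the actual values have to decide it.
Valence configurations: O³⁺ [He]2s²2p¹, C³⁺ [He]2s¹.
The numbers (kJ/mol): Na 9543, Be 21007, O 7469, C 6223, K 5877.
Putting it together, IE_4: K < C < O < Na < Be.

K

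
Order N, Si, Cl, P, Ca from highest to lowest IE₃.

After 2 electrons have been removed, what remains? N²⁺ still has 3 valence electrons; Si²⁺ still has 2 valence electrons; Cl²⁺ still has 5 valence electrons; P²⁺ still has 3 valence electrons; Ca²⁺ is the bare [Ar] core.
Breaking into a closed-shell core is much more expensive than removing a leftover valence electron — Ca has the largest IE_3 here.
Valence configurations: N²⁺ [He]2s²2p¹, Si²⁺ [Ne]3s², Cl²⁺ [Ne]3s²3p³, P²⁺ [Ne]3s²3p¹.
P²⁺ loses a lone 3p electron whereas Si²⁺ must break into a filled 3s² pair, so IE_3(Si) > IE_3(P) even though P has the higher nuclear charge.
The numbers (kJ/mol): N 4578, Si 3232, Cl 3822, P 2914, Ca 4912.
Overall IE_3 order: P < Si < Cl < N < Ca.

Ca > N > Cl > Si > P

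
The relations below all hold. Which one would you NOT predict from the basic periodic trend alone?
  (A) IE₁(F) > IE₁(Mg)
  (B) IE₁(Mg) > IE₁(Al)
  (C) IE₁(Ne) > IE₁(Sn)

(B)

The general trend: first ionisation energy increases across a period and decreases down a group.
(A) F (period 2, group 17) vs Mg (period 3, group 2): the stated order agrees with the simple trend.
(B) Mg (period 3, group 2) vs Al (period 3, group 13): the stated order contradicts the simple trend.
(C) Ne (period 2, group 18) vs Sn (period 5, group 14): the stated order agrees with the simple trend.
The exception is (B): Al's single 3p electron is easier to remove than one from Mg's filled 3s².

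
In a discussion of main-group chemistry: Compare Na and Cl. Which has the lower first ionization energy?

Na is in period 3, group 1; Cl is in period 3, group 17.
IE₁ increases left→right with effective nuclear charge and decreases top→bottom as the valence shell moves farther out.
All lie in period 3, so first ionization energy increases left to right.
So Na has the lower first ionization energy (Na < Cl).

Na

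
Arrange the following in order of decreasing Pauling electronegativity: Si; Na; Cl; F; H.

EN rises left→right (higher Z_eff, smaller atoms) and falls top→bottom (larger, more shielded atoms).
Here both period and group differ, so the two effects have to be weighed against each other.
Si > Na: both are in period 3; the period trend gives Si the larger value.
H > Si: period and group pull opposite ways; the down-group shift dominates (2.20 vs 1.90).
Cl > H: the two effects oppose for this pair; the across-period effect wins (3.16 vs 2.20).
F > Cl: F sits above Cl in group 17, so the down-group effect alone puts F higher.
Approximate values (Pauling): H 2.20, F 3.98, Na 0.93, Si 1.90, Cl 3.16.
So from highest to lowest: F > Cl > H > Si > Na.

F, Cl, H, Si, Na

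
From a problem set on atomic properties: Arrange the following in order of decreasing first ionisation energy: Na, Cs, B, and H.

H > B > Na > Cs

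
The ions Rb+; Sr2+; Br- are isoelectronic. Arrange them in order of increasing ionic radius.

Sr2+, Rb+, Br-

All of these have 36 electrons, so size is governed by nuclear charge alone: the more protons, the stronger the pull on the same electron cloud, and the smaller the ion.
Nuclear charges: Sr2+ (Z=38), Rb+ (Z=37), Br- (Z=35).
Smallest to largest: Sr2+ < Rb+ < Br-.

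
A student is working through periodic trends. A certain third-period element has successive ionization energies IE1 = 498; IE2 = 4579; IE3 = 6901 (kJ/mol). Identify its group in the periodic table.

Look for the largest jump between consecutive ionization energies: IE2/IE1 ≈ 9.2, far larger than any earlier ratio.
That jump marks the point where a core electron is being removed. So the atom has 1 valence electron.
A main-group element with 1 valence electron is in group 1.

Group 1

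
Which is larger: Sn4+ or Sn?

Sn

Forming Sn4+ removes 4 electrons from Sn. Fewer electrons for the same nuclear charge means less shielding and a higher Z_eff on the remaining electrons.
A cation is smaller than its parent atom: Sn4+ < Sn.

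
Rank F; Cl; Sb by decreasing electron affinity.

Cl, F, Sb

F is in period 2, group 17; Cl is in period 3, group 17; Sb is in period 5, group 15.
EA tends to increase across a period and decrease down a group, though the pattern is less regular than for IE or radius.
Neither a single period nor a single group — weigh both effects.
F > Sb: both effects reinforce here, so F is clearly the higher of the two.
Cl > F: this pair runs against the simple trend — see the exception note.
Note the exception: Cl has a higher electron affinity than F, contrary to the simple trend — F's small 2p subshell makes the incoming electron feel strong e⁻–e⁻ repulsion, so Cl actually releases more energy on gaining an electron.
For reference (kJ/mol): F 328, Cl 349, Sb 103.
So from highest to lowest: Cl > F > Sb.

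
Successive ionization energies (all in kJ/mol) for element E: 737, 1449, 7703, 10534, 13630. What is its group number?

Group 2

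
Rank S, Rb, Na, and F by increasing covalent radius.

F < S < Na < Rb

F is in period 2, group 17; Na is in period 3, group 1; S is in period 3, group 16; Rb is in period 5, group 1.
Atomic radius shrinks across a period as nuclear charge pulls the same shell inward, and grows down a group as new shells are added.
These span different periods and groups, so the two trends combine.
S > F: relative to F, both the across-period and down-group shifts push S's atomic radius up.
Na > S: Na lies to the left of S in period 3, so the across-period effect alone puts Na larger.
Rb > Na: they share group 1; the group trend gives Rb the larger value.
Tabulated atomic radius (pm): F 64, Na 155, S 103, Rb 210.
So from smallest to largest: F < S < Na < Rb.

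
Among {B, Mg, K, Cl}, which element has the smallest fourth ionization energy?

The fourth ionization energy removes an electron from the +3 ion. For each element: B³⁺ is the bare [He] core; Mg³⁺ is already 1 electron into the core; K³⁺ is already 2 electrons into the core; Cl³⁺ still has 4 valence electrons.
Pulling an electron out of a noble-gas core costs far more than removing a remaining valence electron, so K, Mg and B sit at the high end of IE_4.
Tabulated IE_4 (kJ/mol): B 25026, Mg 10543, K 5877, Cl 5159.
Hence IE_4: Cl < K < Mg < B.

Cl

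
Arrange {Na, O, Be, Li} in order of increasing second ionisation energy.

Be < O < Na < Li

Consider each +1 ion: Na⁺ is the bare [Ne] core; O⁺ still has 5 valence electrons; Be⁺ still has 1 valence electron; Li⁺ is the bare [He] core.
Pulling an electron out of a noble-gas core costs far more than removing a remaining valence electron, so Na and Li sit at the high end of IE_2.
Valence configurations: O⁺ [He]2s²2p³, Be⁺ [He]2s¹.
The numbers (kJ/mol): Na 4562, O 3388, Be 1757, Li 7298.
Overall IE_2 order: Be < O < Na < Li.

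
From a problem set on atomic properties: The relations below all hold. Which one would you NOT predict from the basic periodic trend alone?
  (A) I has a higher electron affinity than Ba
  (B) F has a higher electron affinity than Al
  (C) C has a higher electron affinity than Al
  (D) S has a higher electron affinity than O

(D)

The general trend: electron affinity increases across a period and decreases down a group.
(A) I (period 5, group 17) vs Ba (period 6, group 2): the stated order agrees with the simple trend.
(B) F (period 2, group 17) vs Al (period 3, group 13): the stated order agrees with the simple trend.
(C) C (period 2, group 14) vs Al (period 3, group 13): the stated order agrees with the simple trend.
(D) S (period 3, group 16) vs O (period 2, group 16): the stated order contradicts the simple trend.
The exception is (D): the compact 2p subshell of O repels the added electron more than S's larger 3p does.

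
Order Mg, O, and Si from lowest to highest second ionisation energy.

Mg < Si < O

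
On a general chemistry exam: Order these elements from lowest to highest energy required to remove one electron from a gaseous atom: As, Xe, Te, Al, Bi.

First ionization energy rises across a period (greater Z_eff holds electrons more tightly) and falls down a group (valence electrons are farther from the nucleus).
Here both period and group differ, so the two effects have to be weighed against each other.
Bi > Al: period and group pull opposite ways; the across-period shift dominates (703 vs 578 kJ/mol).
Te > Bi: both effects reinforce here, so Te is clearly the higher of the two.
As > Te: period and group pull opposite ways; the down-group shift dominates (947 vs 869 kJ/mol).
Xe > As: period and group pull opposite ways; the across-period shift dominates (1170 vs 947 kJ/mol).
For reference (kJ/mol): Al 578, As 947, Te 869, Xe 1170, Bi 703.
So from lowest to highest: Al < Bi < Te < As < Xe.

Al < Bi < Te < As < Xe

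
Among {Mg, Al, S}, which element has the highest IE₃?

Mg

After 2 electrons have been removed, what remains? Mg²⁺ is the bare [Ne] core; Al²⁺ still has 1 valence electron; S²⁺ still has 4 valence electrons.
Breaking into a closed-shell core is much more expensive than removing a leftover valence electron — Mg has the largest IE_3 here.
Valence configurations: Al²⁺ [Ne]3s¹, S²⁺ [Ne]3s²3p².
Tabulated IE_3 (kJ/mol): Mg 7733, Al 2745, S 3357.
Hence IE_3: Al < S < Mg.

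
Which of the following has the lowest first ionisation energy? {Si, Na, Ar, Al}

Na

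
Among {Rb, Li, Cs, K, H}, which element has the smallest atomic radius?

H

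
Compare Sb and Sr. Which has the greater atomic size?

Sr

Atomic radius shrinks across a period as nuclear charge pulls the same shell inward, and grows down a group as new shells are added.
All lie in period 5, so atomic radius increases right to left.
So Sr has the greater atomic size (Sr > Sb).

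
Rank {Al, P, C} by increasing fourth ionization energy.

P < C < Al

The fourth ionization energy removes an electron from the +3 ion. For each element: Al³⁺ is the bare [Ne] core; P³⁺ still has 2 valence electrons; C³⁺ still has 1 valence electron.
Core electrons are held far more tightly than valence electrons, so Al tops the IE_4 order.
Valence configurations: P³⁺ [Ne]3s², C³⁺ [He]2s¹.
Approximate IE_4 values (kJ/mol): Al 11577, P 4964, C 6223.
Overall IE_4 order: P < C < Al.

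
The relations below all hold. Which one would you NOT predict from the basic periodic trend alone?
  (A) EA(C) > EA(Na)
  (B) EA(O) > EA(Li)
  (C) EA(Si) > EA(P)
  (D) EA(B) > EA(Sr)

(C)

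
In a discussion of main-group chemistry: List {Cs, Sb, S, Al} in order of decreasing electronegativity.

S, Sb, Al, Cs

EN rises left→right (higher Z_eff, smaller atoms) and falls top→bottom (larger, more shielded atoms).
Neither a single period nor a single group — weigh both effects.
Al > Cs: relative to Cs, both the across-period and down-group shifts push Al's electronegativity up.
Sb > Al: the two effects oppose for this pair; the across-period effect wins (2.05 vs 1.61).
S > Sb: both effects reinforce here, so S is clearly the higher of the two.
Approximate values (Pauling): Al 1.61, S 2.58, Sb 2.05, Cs 0.79.
So from highest to lowest: S > Sb > Al > Cs.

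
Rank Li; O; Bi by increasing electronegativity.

Li < Bi < O

Li is in period 2, group 1; O is in period 2, group 16; Bi is in period 6, group 15.
Atoms toward the upper right of the periodic table pull bonding electrons most strongly.
Neither a single period nor a single group — weigh both effects.
Bi > Li: period and group pull opposite ways; the across-period shift dominates (2.02 vs 0.98).
O > Bi: relative to Bi, both the across-period and down-group shifts push O's electronegativity up.
For reference (Pauling): Li 0.98, O 3.44, Bi 2.02.
So from lowest to highest: Li < Bi < O.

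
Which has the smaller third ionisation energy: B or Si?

IE_3 is the cost of taking one more electron from the +2 cation: B²⁺ still has 1 valence electron; Si²⁺ still has 2 valence electrons.
All are still removing valence electrons, so compare the +2 ions as you would atoms: IE_3 generally rises across a period (higher Z_eff) and falls down a group (larger shell), subject to the usual subshell exceptions.
Valence configurations: B²⁺ [He]2s¹, Si²⁺ [Ne]3s².
Tabulated IE_3 (kJ/mol): B 3660, Si 3232.
Overall IE_3 order: Si < B.

Si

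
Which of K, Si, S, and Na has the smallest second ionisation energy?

The second ionization energy removes an electron from the +1 ion. For each element: K⁺ is the bare [Ar] core; Si⁺ still has 3 valence electrons; S⁺ still has 5 valence electrons; Na⁺ is the bare [Ne] core.
Pulling an electron out of a noble-gas core costs far more than removing a remaining valence electron, so K and Na sit at the high end of IE_2.
Valence configurations: Si⁺ [Ne]3s²3p¹, S⁺ [Ne]3s²3p³.
Tabulated IE_2 (kJ/mol): K 3052, Si 1577, S 2252, Na 4562.
So the second ionization energies run Si < S < K < Na.

Si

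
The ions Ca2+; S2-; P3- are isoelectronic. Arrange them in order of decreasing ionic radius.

P3- > S2- > Ca2+

All of these have 18 electrons, so size is governed by nuclear charge alone: the more protons, the stronger the pull on the same electron cloud, and the smaller the ion.
Nuclear charges: Ca2+ (Z=20), S2- (Z=16), P3- (Z=15).
Largest to smallest: P3- > S2- > Ca2+.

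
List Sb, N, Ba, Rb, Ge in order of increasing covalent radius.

N, Ge, Sb, Ba, Rb

N is in period 2, group 15; Ge is in period 4, group 14; Rb is in period 5, group 1; Sb is in period 5, group 15; Ba is in period 6, group 2.
Radius decreases left→right (rising Z_eff, same n) and increases top→bottom (higher n).
Neither a single period nor a single group — weigh both effects.
Ge > N: relative to N, both the across-period and down-group shifts push Ge's atomic radius up.
Sb > Ge: period and group pull opposite ways; the down-group shift dominates (140 vs 121 pm).
Ba > Sb: relative to Sb, both the across-period and down-group shifts push Ba's atomic radius up.
Rb > Ba: the two effects oppose for this pair; the across-period effect wins (210 vs 196 pm).
For reference (pm): N 71, Ge 121, Rb 210, Sb 140, Ba 196.
So from smallest to largest: N < Ge < Sb < Ba < Rb.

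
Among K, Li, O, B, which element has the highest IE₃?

Li

IE_3 is the cost of taking one more electron from the +2 cation: K²⁺ is already 1 electron into the core; Li²⁺ is already 1 electron into the core; O²⁺ still has 4 valence electrons; B²⁺ still has 1 valence electron.
Usually core removal costs more than valence removal, but here the competition is close: a tightly held n=2 valence electron can cost more to remove than an n=3 core electron, so the actual values have to decide it.
Valence configurations: O²⁺ [He]2s²2p², B²⁺ [He]2s¹.
Approximate IE_3 values (kJ/mol): K 4420, Li 11815, O 5300, B 3660.
Putting it together, IE_3: B < K < O < Li.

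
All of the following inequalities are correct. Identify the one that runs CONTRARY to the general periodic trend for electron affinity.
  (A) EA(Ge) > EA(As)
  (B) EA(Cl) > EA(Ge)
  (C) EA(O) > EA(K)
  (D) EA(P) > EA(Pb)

(A)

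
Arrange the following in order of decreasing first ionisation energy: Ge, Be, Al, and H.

H, Be, Ge, Al

H is in period 1, group 1; Be is in period 2, group 2; Al is in period 3, group 13; Ge is in period 4, group 14.
Across a period the outer electron is held more tightly (higher IE₁); down a group it sits in a higher shell, more shielded, and comes off more easily.
A diagonal step moves right (one effect) and down (the opposite effect) at once.
Ge > Al: period and group pull opposite ways; the across-period shift dominates (762 vs 578 kJ/mol).
Be > Ge: period and group pull opposite ways; the down-group shift dominates (900 vs 762 kJ/mol).
H > Be: the two effects oppose for this pair; the down-group effect wins (1312 vs 900 kJ/mol).
Tabulated first ionization energy (kJ/mol): H 1312, Be 900, Al 578, Ge 762.
So from highest to lowest: H > Be > Ge > Al.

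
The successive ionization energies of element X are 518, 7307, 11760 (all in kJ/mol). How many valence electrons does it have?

1

Look for the largest jump between consecutive ionization energies: IE2/IE1 ≈ 14.1, far larger than any earlier ratio.
That jump marks the point where a core electron is being removed. So the atom has 1 valence electron.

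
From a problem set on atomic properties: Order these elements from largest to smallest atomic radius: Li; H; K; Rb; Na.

H is in period 1, group 1; Li is in period 2, group 1; Na is in period 3, group 1; K is in period 4, group 1; Rb is in period 5, group 1.
Across a period the added protons contract the valence shell; down a group each new principal shell makes the atom larger.
All are in group 1, so atomic radius increases down the group.
So from largest to smallest: Rb > K > Na > Li > H.

Rb > K > Na > Li > H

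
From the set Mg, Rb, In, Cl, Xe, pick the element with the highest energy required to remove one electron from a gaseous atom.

Mg is in period 3, group 2; Cl is in period 3, group 17; Rb is in period 5, group 1; In is in period 5, group 13; Xe is in period 5, group 18.
Removing the outermost electron gets harder across a period and easier down a group.
Here both period and group differ, so the two effects have to be weighed against each other.
In > Rb: both are in period 5; the period trend gives In the larger value.
Mg > In: the two effects oppose for this pair; the down-group effect wins (738 vs 558 kJ/mol).
Xe > Mg: the two effects oppose for this pair; the across-period effect wins (1170 vs 738 kJ/mol).
Cl > Xe: the two effects oppose for this pair; the down-group effect wins (1251 vs 1170 kJ/mol).
Approximate values (kJ/mol): Mg 738, Cl 1251, Rb 403, In 558, Xe 1170.
The highest energy required to remove one electron from a gaseous atom among these belongs to Cl.

Cl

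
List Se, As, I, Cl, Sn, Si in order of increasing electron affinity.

As < Sn < Si < Se < I < Cl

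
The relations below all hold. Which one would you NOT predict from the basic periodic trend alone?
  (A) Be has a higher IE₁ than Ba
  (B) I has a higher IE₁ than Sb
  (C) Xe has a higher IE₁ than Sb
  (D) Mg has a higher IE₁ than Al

(D)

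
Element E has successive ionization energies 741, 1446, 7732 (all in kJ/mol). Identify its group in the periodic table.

Group 2

Look for the largest jump between consecutive ionization energies: IE3/IE2 ≈ 5.3, far larger than any earlier ratio.
That jump marks the point where a core electron is being removed. So the atom has 2 valence electrons.
A main-group element with 2 valence electrons is in group 2.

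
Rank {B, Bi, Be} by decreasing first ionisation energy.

Be is in period 2, group 2; B is in period 2, group 13; Bi is in period 6, group 15.
Across a period the outer electron is held more tightly (higher IE₁); down a group it sits in a higher shell, more shielded, and comes off more easily.
Here both period and group differ, so the two effects have to be weighed against each other.
B > Bi: period and group pull opposite ways; the down-group shift dominates (801 vs 703 kJ/mol).
Be > B: this pair runs against the simple trend — see the exception note.
Note the exception: Be has a higher first ionization energy than B, contrary to the simple trend — removing B's lone 2p electron is easier than breaking Be's filled 2s².
Approximate values (kJ/mol): Be 900, B 801, Bi 703.
So from highest to lowest: Be > B > Bi.

Be > B > Bi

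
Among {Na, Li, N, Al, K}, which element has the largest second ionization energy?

Li

After 1 electron has been removed, what remains? Na⁺ is the bare [Ne] core; Li⁺ is the bare [He] core; N⁺ still has 4 valence electrons; Al⁺ still has 2 valence electrons; K⁺ is the bare [Ar] core.
Breaking into a closed-shell core is much more expensive than removing a leftover valence electron — K, Na and Li have the largest IE_2 here.
Valence configurations: N⁺ [He]2s²2p², Al⁺ [Ne]3s².
Approximate IE_2 values (kJ/mol): Na 4562, Li 7298, N 2856, Al 1817, K 3052.
Hence IE_2: Al < N < K < Na < Li.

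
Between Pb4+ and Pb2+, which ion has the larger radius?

Pb2+

Both ions have Z = 82 protons, but Pb4+ has lost more electrons, so its remaining electrons feel a larger effective nuclear charge per electron and are pulled in more tightly.
Higher positive charge → smaller ion, so Pb2+ > Pb4+.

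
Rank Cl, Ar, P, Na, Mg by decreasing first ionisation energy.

Na is in period 3, group 1; Mg is in period 3, group 2; P is in period 3, group 15; Cl is in period 3, group 17; Ar is in period 3, group 18.
First ionization energy rises across a period (greater Z_eff holds electrons more tightly) and falls down a group (valence electrons are farther from the nucleus).
All lie in period 3, so first ionization energy increases left to right.
So from highest to lowest: Ar > Cl > P > Mg > Na.

Ar > Cl > P > Mg > Na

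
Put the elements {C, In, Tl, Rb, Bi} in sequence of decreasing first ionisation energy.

C is in period 2, group 14; Rb is in period 5, group 1; In is in period 5, group 13; Tl is in period 6, group 13; Bi is in period 6, group 15.
Across a period the outer electron is held more tightly (higher IE₁); down a group it sits in a higher shell, more shielded, and comes off more easily.
Neither a single period nor a single group — weigh both effects.
In > Rb: both are in period 5; the period trend gives In the larger value.
Tl > In: this pair runs against the simple trend — see the exception note.
Bi > Tl: both are in period 6; the period trend gives Bi the larger value.
C > Bi: the two effects oppose for this pair; the down-group effect wins (1086 vs 703 kJ/mol).
Note the exception: Tl has a higher first ionization energy than In, contrary to the simple trend — relativistic 6s stabilisation and poor 4f/5d shielding distort the trend for the heavy p-block elements.
Tabulated first ionization energy (kJ/mol): C 1086, Rb 403, In 558, Tl 589, Bi 703.
So from highest to lowest: C > Bi > Tl > In > Rb.

C > Bi > Tl > In > Rb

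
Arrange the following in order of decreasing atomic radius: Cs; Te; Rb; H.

H is in period 1, group 1; Rb is in period 5, group 1; Te is in period 5, group 16; Cs is in period 6, group 1.
Moving right in a period, electrons are added to the same shell under a stronger nuclear pull, so atoms get smaller; moving down, a new shell is opened and atoms get larger.
These span different periods and groups, so the two trends combine.
Te > H: the two effects oppose for this pair; the down-group effect wins (136 vs 32 pm).
Rb > Te: Rb lies to the left of Te in period 5, so the across-period effect alone puts Rb larger.
Cs > Rb: Cs sits below Rb in group 1, so the down-group effect alone puts Cs larger.
Approximate values (pm): H 32, Rb 210, Te 136, Cs 232.
So from largest to smallest: Cs > Rb > Te > H.

Cs, Rb, Te, H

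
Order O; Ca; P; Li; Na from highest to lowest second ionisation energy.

Li > Na > O > P > Ca

After 1 electron has been removed, what remains? O⁺ still has 5 valence electrons; Ca⁺ still has 1 valence electron; P⁺ still has 4 valence electrons; Li⁺ is the bare [He] core; Na⁺ is the bare [Ne] core.
Breaking into a closed-shell core is much more expensive than removing a leftover valence electron — Na and Li have the largest IE_2 here.
Valence configurations: O⁺ [He]2s²2p³, Ca⁺ [Ar]4s¹, P⁺ [Ne]3s²3p².
Tabulated IE_2 (kJ/mol): O 3388, Ca 1145, P 1907, Li 7298, Na 4562.
So the second ionization energies run Ca < P < O < Na < Li.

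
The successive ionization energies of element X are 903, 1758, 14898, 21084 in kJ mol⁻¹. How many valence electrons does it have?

2

Look for the largest jump between consecutive ionization energies: IE3/IE2 ≈ 8.5, far larger than any earlier ratio.
That jump marks the point where a core electron is being removed. So the atom has 2 valence electrons.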